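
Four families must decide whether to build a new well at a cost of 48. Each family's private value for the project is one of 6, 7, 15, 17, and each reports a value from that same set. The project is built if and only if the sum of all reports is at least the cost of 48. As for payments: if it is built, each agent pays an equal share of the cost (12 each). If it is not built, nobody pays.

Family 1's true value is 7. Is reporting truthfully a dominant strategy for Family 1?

No

Consider the case where Family 2 reports 7, Family 3 reports 17 and Family 4 reports 17.
Truthful report 7: project built, pays 12, utility 7 - 12 = -5.
Report 6 instead: project not built, utility 0.
Since 0 > -5, reporting 6 is strictly better here, so truthful reporting is not dominant.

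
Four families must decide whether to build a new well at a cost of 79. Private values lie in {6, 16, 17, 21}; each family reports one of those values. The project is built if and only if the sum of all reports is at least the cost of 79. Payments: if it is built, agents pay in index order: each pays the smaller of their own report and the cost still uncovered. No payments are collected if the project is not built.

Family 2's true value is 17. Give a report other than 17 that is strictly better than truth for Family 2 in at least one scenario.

16

Suppose Family 1 reports 21, Family 3 reports 21 and Family 4 reports 21.
Report 17: project built, pays 17, utility 17 - 17 = 0.
Report 16: project built, pays 16, utility 17 - 16 = 1.
So reporting 16 beats truth here (1 > 0).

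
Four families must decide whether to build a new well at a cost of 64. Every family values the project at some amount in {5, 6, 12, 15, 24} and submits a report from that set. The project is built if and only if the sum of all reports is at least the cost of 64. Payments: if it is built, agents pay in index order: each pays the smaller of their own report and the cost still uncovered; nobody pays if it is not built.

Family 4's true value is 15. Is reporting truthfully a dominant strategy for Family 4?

Check each profile of the others' reports and compare truth against every alternative report.
Others report (24, 24, 24): truth gives 15, best alternative gives 15.
Others report (15, 24, 24): truth gives 14, best alternative gives 14.
Others report (24, 15, 24): truth gives 14, best alternative gives 14.
Others report (24, 24, 15): truth gives 14, best alternative gives 14.
Others report (12, 24, 24): truth gives 11, best alternative gives 11.
Others report (24, 12, 24): truth gives 11, best alternative gives 11.
(Remaining 119 profiles checked similarly; truth is weakly best in each.)
In every case the truthful report is at least as good as any alternative, so it is a dominant strategy.

Yes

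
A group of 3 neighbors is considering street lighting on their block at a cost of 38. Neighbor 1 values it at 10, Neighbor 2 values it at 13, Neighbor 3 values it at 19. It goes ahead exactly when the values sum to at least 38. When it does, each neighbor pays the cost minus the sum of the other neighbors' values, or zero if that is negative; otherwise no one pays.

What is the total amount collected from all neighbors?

30

Total value 42 ≥ cost 38, so it is built.
Neighbor 1: others sum to 32; max(0, 38 - 32) = 6.
Neighbor 2: others sum to 29; max(0, 38 - 29) = 9.
Neighbor 3: others sum to 23; max(0, 38 - 23) = 15.
Total collected = 6 + 9 + 15 = 30.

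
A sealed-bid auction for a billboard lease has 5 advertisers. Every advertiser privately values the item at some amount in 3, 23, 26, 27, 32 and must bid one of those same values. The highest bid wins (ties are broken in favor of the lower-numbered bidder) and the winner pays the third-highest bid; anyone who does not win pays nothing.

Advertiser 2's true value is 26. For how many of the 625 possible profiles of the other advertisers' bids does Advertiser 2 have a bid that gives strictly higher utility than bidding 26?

64

Others bid (3, 3, 3, 27): truth gives 0; bid 27 gives 23 > 0. Violating.
Others bid (3, 3, 3, 32): truth gives 0; bid 32 gives 23 > 0. Violating.
Others bid (3, 3, 23, 27): truth gives 0; bid 27 gives 3 > 0. Violating.
Others bid (3, 3, 23, 32): truth gives 0; bid 32 gives 3 > 0. Violating.
Others bid (3, 3, 3, 3): truth gives 23; no alternative beats it.
Others bid (3, 3, 3, 23): truth gives 23; no alternative beats it.
(Checking all 625 profiles: 64 have a profitable deviation, 561 do not.)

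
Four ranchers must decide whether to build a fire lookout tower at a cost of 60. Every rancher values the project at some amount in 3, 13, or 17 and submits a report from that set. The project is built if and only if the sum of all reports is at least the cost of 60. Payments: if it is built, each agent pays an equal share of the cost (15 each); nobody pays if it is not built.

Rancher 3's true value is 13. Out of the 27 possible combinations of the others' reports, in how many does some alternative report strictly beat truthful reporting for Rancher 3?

4

Others report (13, 17, 17): truth gives -2; report 3 gives 0 > -2. Violating.
Others report (17, 13, 17): truth gives -2; report 3 gives 0 > -2. Violating.
Others report (17, 17, 13): truth gives -2; report 3 gives 0 > -2. Violating.
Others report (17, 17, 17): truth gives -2; report 3 gives 0 > -2. Violating.
Others report (3, 3, 3): truth gives 0; no alternative beats it.
Others report (3, 3, 13): truth gives 0; no alternative beats it.
(Checking all 27 profiles: 4 have a profitable deviation, 23 do not.)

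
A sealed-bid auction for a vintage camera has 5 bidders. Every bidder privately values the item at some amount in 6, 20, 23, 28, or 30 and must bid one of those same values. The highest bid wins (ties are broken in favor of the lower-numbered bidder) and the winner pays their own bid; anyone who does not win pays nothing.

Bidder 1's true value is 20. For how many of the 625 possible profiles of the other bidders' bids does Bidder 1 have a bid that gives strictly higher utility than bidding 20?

Others bid (6, 6, 6, 6): truth gives 0; bid 6 gives 14 > 0. Violating.
Others bid (6, 6, 6, 20): truth gives 0; no alternative beats it.
Others bid (6, 6, 6, 23): truth gives 0; no alternative beats it.
(Checking all 625 profiles: 1 has a profitable deviation, 624 do not.)

1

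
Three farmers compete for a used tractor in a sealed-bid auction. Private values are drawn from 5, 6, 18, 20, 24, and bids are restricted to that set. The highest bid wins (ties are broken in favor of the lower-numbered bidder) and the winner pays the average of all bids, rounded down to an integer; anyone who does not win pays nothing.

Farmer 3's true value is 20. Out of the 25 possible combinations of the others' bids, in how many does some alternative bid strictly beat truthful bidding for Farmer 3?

Others bid (5, 5): truth gives 10; bid 6 gives 15 > 10. Violating.
Others bid (5, 6): truth gives 10; bid 18 gives 11 > 10. Violating.
Others bid (5, 20): truth gives 0; bid 24 gives 4 > 0. Violating.
Others bid (6, 5): truth gives 10; bid 18 gives 11 > 10. Violating.
Others bid (5, 18): truth gives 6; no alternative beats it.
Others bid (5, 24): truth gives 0; no alternative beats it.
(Checking all 25 profiles: 7 have a profitable deviation, 18 do not.)

7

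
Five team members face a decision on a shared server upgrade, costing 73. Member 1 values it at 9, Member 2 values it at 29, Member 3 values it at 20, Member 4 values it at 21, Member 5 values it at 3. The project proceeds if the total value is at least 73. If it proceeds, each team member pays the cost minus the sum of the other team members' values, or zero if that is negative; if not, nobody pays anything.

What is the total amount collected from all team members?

43

Total value 82 ≥ cost 73, so it is built.
Member 1: others sum to 73; max(0, 73 - 73) = 0.
Member 2: others sum to 53; max(0, 73 - 53) = 20.
Member 3: others sum to 62; max(0, 73 - 62) = 11.
Member 4: others sum to 61; max(0, 73 - 61) = 12.
Member 5: others sum to 79; max(0, 73 - 79) = 0.
Total collected = 0 + 20 + 11 + 12 + 0 = 43.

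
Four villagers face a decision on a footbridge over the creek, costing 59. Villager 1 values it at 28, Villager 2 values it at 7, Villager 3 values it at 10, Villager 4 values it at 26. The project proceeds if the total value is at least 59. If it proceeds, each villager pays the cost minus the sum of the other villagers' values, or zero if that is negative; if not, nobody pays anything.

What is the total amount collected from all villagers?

30

Total value 71 ≥ cost 59, so it is built.
Villager 1: others sum to 43; max(0, 59 - 43) = 16.
Villager 2: others sum to 64; max(0, 59 - 64) = 0.
Villager 3: others sum to 61; max(0, 59 - 61) = 0.
Villager 4: others sum to 45; max(0, 59 - 45) = 14.
Total collected = 16 + 0 + 0 + 14 = 30.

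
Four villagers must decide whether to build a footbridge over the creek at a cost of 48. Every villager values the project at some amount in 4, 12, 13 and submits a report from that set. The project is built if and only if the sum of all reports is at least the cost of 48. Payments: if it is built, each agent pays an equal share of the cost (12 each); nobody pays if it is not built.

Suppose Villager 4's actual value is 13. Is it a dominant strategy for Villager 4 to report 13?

Yes

Check each profile of the others' reports and compare truth against every alternative report.
Others report (12, 12, 12): truth gives 1, best alternative gives 1.
Others report (12, 12, 13): truth gives 1, best alternative gives 1.
Others report (12, 13, 12): truth gives 1, best alternative gives 1.
Others report (12, 13, 13): truth gives 1, best alternative gives 1.
Others report (13, 12, 12): truth gives 1, best alternative gives 1.
Others report (13, 12, 13): truth gives 1, best alternative gives 1.
(Remaining 21 profiles checked similarly; truth is weakly best in each.)
In every case the truthful report is at least as good as any alternative, so it is a dominant strategy.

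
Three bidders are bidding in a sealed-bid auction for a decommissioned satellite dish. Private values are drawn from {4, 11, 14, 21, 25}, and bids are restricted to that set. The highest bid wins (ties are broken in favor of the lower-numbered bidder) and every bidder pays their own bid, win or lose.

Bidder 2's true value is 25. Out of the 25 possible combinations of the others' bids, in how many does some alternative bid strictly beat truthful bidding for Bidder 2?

Others bid (4, 4): truth gives 0; bid 11 gives 14 > 0. Violating.
Others bid (4, 11): truth gives 0; bid 11 gives 14 > 0. Violating.
Others bid (4, 14): truth gives 0; bid 14 gives 11 > 0. Violating.
Others bid (4, 21): truth gives 0; bid 21 gives 4 > 0. Violating.
Others bid (4, 25): truth gives 0; no alternative beats it.
Others bid (11, 25): truth gives 0; no alternative beats it.
(Checking all 25 profiles: 17 have a profitable deviation, 8 do not.)

17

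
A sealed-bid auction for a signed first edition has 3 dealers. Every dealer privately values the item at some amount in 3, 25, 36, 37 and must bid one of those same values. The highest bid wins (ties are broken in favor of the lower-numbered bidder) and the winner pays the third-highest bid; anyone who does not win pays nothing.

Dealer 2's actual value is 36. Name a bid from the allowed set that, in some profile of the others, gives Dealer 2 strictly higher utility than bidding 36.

Suppose Dealer 1 bids 3 and Dealer 3 bids 37.
Bid 36: loses, pays 0, utility 0.
Bid 37: wins, pays 3, utility 36 - 3 = 33.
So bidding 37 beats truth here (33 > 0).

37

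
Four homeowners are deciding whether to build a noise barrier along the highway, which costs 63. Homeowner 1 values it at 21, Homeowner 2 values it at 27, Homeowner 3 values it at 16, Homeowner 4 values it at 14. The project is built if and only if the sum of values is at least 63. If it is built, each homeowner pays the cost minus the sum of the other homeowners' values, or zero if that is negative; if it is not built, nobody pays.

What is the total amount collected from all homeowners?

Total value 78 ≥ cost 63, so it is built.
Homeowner 1: others sum to 57; max(0, 63 - 57) = 6.
Homeowner 2: others sum to 51; max(0, 63 - 51) = 12.
Homeowner 3: others sum to 62; max(0, 63 - 62) = 1.
Homeowner 4: others sum to 64; max(0, 63 - 64) = 0.
Total collected = 6 + 12 + 1 + 0 = 19.

19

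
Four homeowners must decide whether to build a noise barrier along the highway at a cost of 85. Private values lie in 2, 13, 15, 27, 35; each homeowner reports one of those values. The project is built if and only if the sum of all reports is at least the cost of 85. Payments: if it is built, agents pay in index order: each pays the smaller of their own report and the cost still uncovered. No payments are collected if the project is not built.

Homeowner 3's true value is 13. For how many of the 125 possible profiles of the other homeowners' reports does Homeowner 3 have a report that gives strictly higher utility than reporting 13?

13

Others report (13, 35, 35): truth gives 0; report 2 gives 11 > 0. Violating.
Others report (15, 35, 35): truth gives 0; report 2 gives 11 > 0. Violating.
Others report (27, 27, 35): truth gives 0; report 2 gives 11 > 0. Violating.
Others report (27, 35, 27): truth gives 0; report 2 gives 11 > 0. Violating.
Others report (2, 2, 2): truth gives 0; no alternative beats it.
Others report (2, 2, 13): truth gives 0; no alternative beats it.
(Checking all 125 profiles: 13 have a profitable deviation, 112 do not.)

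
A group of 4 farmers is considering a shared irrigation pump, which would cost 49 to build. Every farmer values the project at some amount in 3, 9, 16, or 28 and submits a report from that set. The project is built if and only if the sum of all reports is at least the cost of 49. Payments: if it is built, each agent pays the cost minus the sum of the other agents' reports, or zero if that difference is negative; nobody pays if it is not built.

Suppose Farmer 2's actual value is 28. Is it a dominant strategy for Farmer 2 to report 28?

Check each profile of the others' reports and compare truth against every alternative report.
Others report (3, 9, 16): truth gives 7, best alternative gives 0.
Others report (3, 16, 9): truth gives 7, best alternative gives 0.
Others report (9, 3, 16): truth gives 7, best alternative gives 0.
Others report (9, 16, 3): truth gives 7, best alternative gives 0.
Others report (16, 3, 9): truth gives 7, best alternative gives 0.
Others report (16, 9, 3): truth gives 7, best alternative gives 0.
(Remaining 58 profiles checked similarly; truth is weakly best in each.)
In every case the truthful report is at least as good as any alternative, so it is a dominant strategy.

Yes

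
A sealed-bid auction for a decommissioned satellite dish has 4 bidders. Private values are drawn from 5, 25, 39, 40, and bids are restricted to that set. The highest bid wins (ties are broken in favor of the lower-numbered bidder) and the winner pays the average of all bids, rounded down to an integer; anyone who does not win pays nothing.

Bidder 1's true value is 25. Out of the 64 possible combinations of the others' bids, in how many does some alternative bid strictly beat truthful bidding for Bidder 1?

Others bid (5, 5, 5): truth gives 15; bid 5 gives 20 > 15. Violating.
Others bid (5, 5, 39): truth gives 0; bid 39 gives 3 > 0. Violating.
Others bid (5, 5, 40): truth gives 0; bid 40 gives 3 > 0. Violating.
Others bid (5, 39, 5): truth gives 0; bid 39 gives 3 > 0. Violating.
Others bid (5, 5, 25): truth gives 10; no alternative beats it.
Others bid (5, 25, 5): truth gives 10; no alternative beats it.
(Checking all 64 profiles: 7 have a profitable deviation, 57 do not.)

7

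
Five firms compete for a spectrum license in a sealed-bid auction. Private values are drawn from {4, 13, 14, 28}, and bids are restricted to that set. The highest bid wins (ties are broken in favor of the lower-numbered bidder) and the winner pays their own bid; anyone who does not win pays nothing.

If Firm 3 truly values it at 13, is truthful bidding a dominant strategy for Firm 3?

Check each profile of the others' bids and compare truth against every alternative bid.
Others bid (4, 4, 4, 4): truth gives 0, best alternative gives 0.
Others bid (4, 4, 4, 13): truth gives 0, best alternative gives 0.
Others bid (4, 4, 4, 14): truth gives 0, best alternative gives 0.
Others bid (4, 4, 4, 28): truth gives 0, best alternative gives 0.
Others bid (4, 4, 13, 4): truth gives 0, best alternative gives 0.
Others bid (4, 4, 13, 13): truth gives 0, best alternative gives 0.
(Remaining 250 profiles checked similarly; truth is weakly best in each.)
In every case the truthful bid is at least as good as any alternative, so it is a dominant strategy.

Yes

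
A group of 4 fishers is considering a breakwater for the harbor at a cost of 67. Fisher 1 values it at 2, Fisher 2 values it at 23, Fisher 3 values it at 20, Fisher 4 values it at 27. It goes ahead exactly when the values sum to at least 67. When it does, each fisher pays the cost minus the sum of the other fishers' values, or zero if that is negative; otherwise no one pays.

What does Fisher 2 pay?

18

Total value 72 ≥ cost 67, so the project is built.
The other fishers' values sum to 49.
Cost minus that sum is 67 - 49 = 18.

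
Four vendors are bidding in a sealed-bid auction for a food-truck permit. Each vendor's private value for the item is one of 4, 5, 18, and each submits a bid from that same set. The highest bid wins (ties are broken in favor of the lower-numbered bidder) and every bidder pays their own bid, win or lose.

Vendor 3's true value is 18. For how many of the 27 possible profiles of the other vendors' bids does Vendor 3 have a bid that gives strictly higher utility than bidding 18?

17

Others bid (4, 4, 4): truth gives 0; bid 5 gives 13 > 0. Violating.
Others bid (4, 4, 5): truth gives 0; bid 5 gives 13 > 0. Violating.
Others bid (4, 18, 4): truth gives -18; bid 4 gives -4 > -18. Violating.
Others bid (4, 18, 5): truth gives -18; bid 4 gives -4 > -18. Violating.
Others bid (4, 4, 18): truth gives 0; no alternative beats it.
Others bid (4, 5, 4): truth gives 0; no alternative beats it.
(Checking all 27 profiles: 17 have a profitable deviation, 10 do not.)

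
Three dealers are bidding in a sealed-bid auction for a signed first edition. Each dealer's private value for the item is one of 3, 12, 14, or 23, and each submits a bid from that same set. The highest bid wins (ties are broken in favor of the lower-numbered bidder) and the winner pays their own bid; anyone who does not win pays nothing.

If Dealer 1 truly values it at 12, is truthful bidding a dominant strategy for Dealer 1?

Consider the case where Dealer 2 bids 3 and Dealer 3 bids 3.
Truthful bid 12: wins, pays 12, utility 12 - 12 = 0.
Bid 3 instead: wins, pays 3, utility 12 - 3 = 9.
Since 9 > 0, bidding 3 is strictly better here, so truthful bidding is not dominant.

No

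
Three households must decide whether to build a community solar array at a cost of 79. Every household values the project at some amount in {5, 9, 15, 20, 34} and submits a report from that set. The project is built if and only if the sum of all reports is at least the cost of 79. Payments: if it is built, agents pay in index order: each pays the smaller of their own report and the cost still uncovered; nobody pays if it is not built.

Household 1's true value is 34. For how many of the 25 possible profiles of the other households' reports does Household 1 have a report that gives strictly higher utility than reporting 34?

1

Others report (34, 34): truth gives 0; report 15 gives 19 > 0. Violating.
Others report (5, 5): truth gives 0; no alternative beats it.
Others report (5, 9): truth gives 0; no alternative beats it.
(Checking all 25 profiles: 1 has a profitable deviation, 24 do not.)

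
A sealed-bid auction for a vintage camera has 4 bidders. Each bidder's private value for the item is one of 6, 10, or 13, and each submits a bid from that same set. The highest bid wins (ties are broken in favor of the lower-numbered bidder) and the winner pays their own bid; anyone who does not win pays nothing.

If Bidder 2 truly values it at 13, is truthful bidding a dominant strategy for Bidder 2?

Consider the case where Bidder 1 bids 6, Bidder 3 bids 6 and Bidder 4 bids 6.
Truthful bid 13: wins, pays 13, utility 13 - 13 = 0.
Bid 10 instead: wins, pays 10, utility 13 - 10 = 3.
Since 3 > 0, bidding 10 is strictly better here, so truthful bidding is not dominant.

No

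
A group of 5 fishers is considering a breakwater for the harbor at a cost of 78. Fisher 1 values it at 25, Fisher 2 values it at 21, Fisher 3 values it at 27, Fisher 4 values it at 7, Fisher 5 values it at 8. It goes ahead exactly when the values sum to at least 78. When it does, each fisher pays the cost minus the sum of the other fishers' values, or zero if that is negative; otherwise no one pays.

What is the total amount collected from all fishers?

Total value 88 ≥ cost 78, so it is built.
Fisher 1: others sum to 63; max(0, 78 - 63) = 15.
Fisher 2: others sum to 67; max(0, 78 - 67) = 11.
Fisher 3: others sum to 61; max(0, 78 - 61) = 17.
Fisher 4: others sum to 81; max(0, 78 - 81) = 0.
Fisher 5: others sum to 80; max(0, 78 - 80) = 0.
Total collected = 15 + 11 + 17 + 0 + 0 = 43.

43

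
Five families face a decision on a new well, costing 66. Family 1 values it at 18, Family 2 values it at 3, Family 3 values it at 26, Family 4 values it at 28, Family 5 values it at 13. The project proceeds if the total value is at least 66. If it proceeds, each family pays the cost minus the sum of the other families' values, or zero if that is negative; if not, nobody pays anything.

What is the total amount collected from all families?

10

Total value 88 ≥ cost 66, so it is built.
Family 1: others sum to 70; max(0, 66 - 70) = 0.
Family 2: others sum to 85; max(0, 66 - 85) = 0.
Family 3: others sum to 62; max(0, 66 - 62) = 4.
Family 4: others sum to 60; max(0, 66 - 60) = 6.
Family 5: others sum to 75; max(0, 66 - 75) = 0.
Total collected = 0 + 0 + 4 + 6 + 0 = 10.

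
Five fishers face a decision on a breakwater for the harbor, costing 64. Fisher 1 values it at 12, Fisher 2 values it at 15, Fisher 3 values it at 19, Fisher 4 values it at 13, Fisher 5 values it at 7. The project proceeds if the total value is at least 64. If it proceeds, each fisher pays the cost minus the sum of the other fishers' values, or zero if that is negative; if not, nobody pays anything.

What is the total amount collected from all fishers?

56

Total value 66 ≥ cost 64, so it is built.
Fisher 1: others sum to 54; max(0, 64 - 54) = 10.
Fisher 2: others sum to 51; max(0, 64 - 51) = 13.
Fisher 3: others sum to 47; max(0, 64 - 47) = 17.
Fisher 4: others sum to 53; max(0, 64 - 53) = 11.
Fisher 5: others sum to 59; max(0, 64 - 59) = 5.
Total collected = 10 + 13 + 17 + 11 + 5 = 56.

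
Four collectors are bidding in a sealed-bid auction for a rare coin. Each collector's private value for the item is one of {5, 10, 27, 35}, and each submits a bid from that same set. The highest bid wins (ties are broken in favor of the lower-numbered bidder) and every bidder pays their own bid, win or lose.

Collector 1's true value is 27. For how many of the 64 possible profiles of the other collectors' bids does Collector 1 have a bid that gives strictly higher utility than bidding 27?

Others bid (5, 5, 5): truth gives 0; bid 5 gives 22 > 0. Violating.
Others bid (5, 5, 10): truth gives 0; bid 10 gives 17 > 0. Violating.
Others bid (5, 5, 35): truth gives -27; bid 5 gives -5 > -27. Violating.
Others bid (5, 10, 5): truth gives 0; bid 10 gives 17 > 0. Violating.
Others bid (5, 5, 27): truth gives 0; no alternative beats it.
Others bid (5, 10, 27): truth gives 0; no alternative beats it.
(Checking all 64 profiles: 45 have a profitable deviation, 19 do not.)

45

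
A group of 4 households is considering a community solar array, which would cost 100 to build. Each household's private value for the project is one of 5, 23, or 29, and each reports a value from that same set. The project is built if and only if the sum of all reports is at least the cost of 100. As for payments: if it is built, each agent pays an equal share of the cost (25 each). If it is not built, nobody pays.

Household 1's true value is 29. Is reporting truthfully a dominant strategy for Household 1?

Check each profile of the others' reports and compare truth against every alternative report.
Others report (23, 23, 29): truth gives 4, best alternative gives 0.
Others report (23, 29, 23): truth gives 4, best alternative gives 0.
Others report (29, 23, 23): truth gives 4, best alternative gives 0.
Others report (23, 29, 29): truth gives 4, best alternative gives 4.
Others report (29, 23, 29): truth gives 4, best alternative gives 4.
Others report (29, 29, 23): truth gives 4, best alternative gives 4.
(Remaining 21 profiles checked similarly; truth is weakly best in each.)
In every case the truthful report is at least as good as any alternative, so it is a dominant strategy.

Yes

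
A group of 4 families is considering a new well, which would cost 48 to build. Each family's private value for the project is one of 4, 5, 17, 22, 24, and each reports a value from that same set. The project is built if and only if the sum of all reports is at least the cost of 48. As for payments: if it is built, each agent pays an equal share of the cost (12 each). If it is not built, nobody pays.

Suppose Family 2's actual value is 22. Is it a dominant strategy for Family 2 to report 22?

Consider the case where Family 1 reports 4, Family 3 reports 4 and Family 4 reports 17.
Truthful report 22: project not built, utility 0.
Report 24 instead: project built, pays 12, utility 22 - 12 = 10.
Since 10 > 0, reporting 24 is strictly better here, so truthful reporting is not dominant.

No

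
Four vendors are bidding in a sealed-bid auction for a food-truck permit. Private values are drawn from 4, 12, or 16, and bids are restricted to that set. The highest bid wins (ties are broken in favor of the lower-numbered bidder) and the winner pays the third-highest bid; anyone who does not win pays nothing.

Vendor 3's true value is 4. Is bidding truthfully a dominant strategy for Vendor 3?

Yes

Check each profile of the others' bids and compare truth against every alternative bid.
Others bid (4, 4, 4): truth gives 0, best alternative gives 0.
Others bid (4, 4, 12): truth gives 0, best alternative gives 0.
Others bid (4, 4, 16): truth gives 0, best alternative gives 0.
Others bid (4, 12, 4): truth gives 0, best alternative gives 0.
Others bid (4, 12, 12): truth gives 0, best alternative gives 0.
Others bid (4, 12, 16): truth gives 0, best alternative gives 0.
(Remaining 21 profiles checked similarly; truth is weakly best in each.)
In every case the truthful bid is at least as good as any alternative, so it is a dominant strategy.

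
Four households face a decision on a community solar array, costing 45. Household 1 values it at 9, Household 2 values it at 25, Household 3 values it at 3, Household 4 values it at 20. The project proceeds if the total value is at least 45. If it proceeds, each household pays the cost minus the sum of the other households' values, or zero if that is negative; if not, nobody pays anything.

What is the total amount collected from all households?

21

Total value 57 ≥ cost 45, so it is built.
Household 1: others sum to 48; max(0, 45 - 48) = 0.
Household 2: others sum to 32; max(0, 45 - 32) = 13.
Household 3: others sum to 54; max(0, 45 - 54) = 0.
Household 4: others sum to 37; max(0, 45 - 37) = 8.
Total collected = 0 + 13 + 0 + 8 = 21.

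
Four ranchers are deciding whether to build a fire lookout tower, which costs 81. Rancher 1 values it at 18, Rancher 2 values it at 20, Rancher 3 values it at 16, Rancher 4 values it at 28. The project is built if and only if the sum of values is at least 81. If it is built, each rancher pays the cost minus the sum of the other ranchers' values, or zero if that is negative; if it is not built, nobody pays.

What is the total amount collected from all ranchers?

78

Total value 82 ≥ cost 81, so it is built.
Rancher 1: others sum to 64; max(0, 81 - 64) = 17.
Rancher 2: others sum to 62; max(0, 81 - 62) = 19.
Rancher 3: others sum to 66; max(0, 81 - 66) = 15.
Rancher 4: others sum to 54; max(0, 81 - 54) = 27.
Total collected = 17 + 19 + 15 + 27 = 78.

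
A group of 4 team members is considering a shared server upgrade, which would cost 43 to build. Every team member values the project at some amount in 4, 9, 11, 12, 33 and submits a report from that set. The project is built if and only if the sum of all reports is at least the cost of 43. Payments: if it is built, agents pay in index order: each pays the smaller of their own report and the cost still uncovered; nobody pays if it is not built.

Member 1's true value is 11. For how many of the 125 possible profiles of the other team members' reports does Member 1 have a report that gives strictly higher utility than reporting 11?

Others report (4, 4, 33): truth gives 0; report 4 gives 7 > 0. Violating.
Others report (4, 9, 33): truth gives 0; report 4 gives 7 > 0. Violating.
Others report (4, 11, 33): truth gives 0; report 4 gives 7 > 0. Violating.
Others report (4, 12, 33): truth gives 0; report 4 gives 7 > 0. Violating.
Others report (4, 4, 4): truth gives 0; no alternative beats it.
Others report (4, 4, 9): truth gives 0; no alternative beats it.
(Checking all 125 profiles: 68 have a profitable deviation, 57 do not.)

68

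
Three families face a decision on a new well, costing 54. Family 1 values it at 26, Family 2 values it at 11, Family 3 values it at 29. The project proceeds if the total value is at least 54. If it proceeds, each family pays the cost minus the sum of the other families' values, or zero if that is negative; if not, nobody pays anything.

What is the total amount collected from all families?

Total value 66 ≥ cost 54, so it is built.
Family 1: others sum to 40; max(0, 54 - 40) = 14.
Family 2: others sum to 55; max(0, 54 - 55) = 0.
Family 3: others sum to 37; max(0, 54 - 37) = 17.
Total collected = 14 + 0 + 17 = 31.

31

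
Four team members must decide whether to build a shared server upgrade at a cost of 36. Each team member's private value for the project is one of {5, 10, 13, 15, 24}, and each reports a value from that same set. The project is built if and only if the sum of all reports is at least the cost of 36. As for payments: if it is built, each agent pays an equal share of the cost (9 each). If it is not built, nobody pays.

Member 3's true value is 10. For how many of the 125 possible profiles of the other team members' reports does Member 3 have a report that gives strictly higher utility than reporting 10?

Others report (5, 5, 5): truth gives 0; report 24 gives 1 > 0. Violating.
Others report (5, 5, 10): truth gives 0; report 24 gives 1 > 0. Violating.
Others report (5, 5, 13): truth gives 0; report 13 gives 1 > 0. Violating.
Others report (5, 5, 15): truth gives 0; report 13 gives 1 > 0. Violating.
Others report (5, 5, 24): truth gives 1; no alternative beats it.
Others report (5, 10, 13): truth gives 1; no alternative beats it.
(Checking all 125 profiles: 13 have a profitable deviation, 112 do not.)

13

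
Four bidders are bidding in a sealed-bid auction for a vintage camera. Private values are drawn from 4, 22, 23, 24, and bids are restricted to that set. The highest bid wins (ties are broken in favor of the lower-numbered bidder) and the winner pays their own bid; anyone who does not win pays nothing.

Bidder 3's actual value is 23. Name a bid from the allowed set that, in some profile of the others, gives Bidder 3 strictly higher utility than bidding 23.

Suppose Bidder 1 bids 4, Bidder 2 bids 4 and Bidder 4 bids 4.
Bid 23: wins, pays 23, utility 23 - 23 = 0.
Bid 22: wins, pays 22, utility 23 - 22 = 1.
So bidding 22 beats truth here (1 > 0).

22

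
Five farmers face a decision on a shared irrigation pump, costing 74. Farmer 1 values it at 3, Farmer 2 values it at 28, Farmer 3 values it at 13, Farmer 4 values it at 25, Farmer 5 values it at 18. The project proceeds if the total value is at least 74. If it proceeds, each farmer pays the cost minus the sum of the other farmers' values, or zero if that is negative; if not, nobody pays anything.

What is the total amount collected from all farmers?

32

Total value 87 ≥ cost 74, so it is built.
Farmer 1: others sum to 84; max(0, 74 - 84) = 0.
Farmer 2: others sum to 59; max(0, 74 - 59) = 15.
Farmer 3: others sum to 74; max(0, 74 - 74) = 0.
Farmer 4: others sum to 62; max(0, 74 - 62) = 12.
Farmer 5: others sum to 69; max(0, 74 - 69) = 5.
Total collected = 0 + 15 + 0 + 12 + 5 = 32.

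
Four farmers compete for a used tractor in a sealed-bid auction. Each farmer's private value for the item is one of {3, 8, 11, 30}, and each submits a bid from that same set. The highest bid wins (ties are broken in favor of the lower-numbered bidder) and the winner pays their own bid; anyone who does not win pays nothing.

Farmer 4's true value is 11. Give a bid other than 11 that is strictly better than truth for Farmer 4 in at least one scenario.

Suppose Farmer 1 bids 3, Farmer 2 bids 3 and Farmer 3 bids 3.
Bid 11: wins, pays 11, utility 11 - 11 = 0.
Bid 8: wins, pays 8, utility 11 - 8 = 3.
So bidding 8 beats truth here (3 > 0).

8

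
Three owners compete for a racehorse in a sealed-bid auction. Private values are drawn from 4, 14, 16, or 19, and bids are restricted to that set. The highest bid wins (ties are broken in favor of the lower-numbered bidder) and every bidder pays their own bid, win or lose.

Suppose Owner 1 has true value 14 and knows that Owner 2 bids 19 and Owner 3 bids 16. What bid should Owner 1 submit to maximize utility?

Bid 4: loses but pays 4, utility -4.
Bid 14: loses but pays 14, utility -14.
Bid 16: loses but pays 16, utility -16.
Bid 19: wins, pays 19, utility 14 - 19 = -5.
The best choice is 4 with utility -4.

4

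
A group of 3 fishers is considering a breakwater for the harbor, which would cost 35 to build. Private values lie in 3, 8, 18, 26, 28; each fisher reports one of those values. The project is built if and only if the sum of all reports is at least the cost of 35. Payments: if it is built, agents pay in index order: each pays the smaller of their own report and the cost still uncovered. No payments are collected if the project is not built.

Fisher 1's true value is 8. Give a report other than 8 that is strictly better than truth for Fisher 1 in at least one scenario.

3

Suppose Fisher 2 reports 8 and Fisher 3 reports 26.
Report 8: project built, pays 8, utility 8 - 8 = 0.
Report 3: project built, pays 3, utility 8 - 3 = 5.
So reporting 3 beats truth here (5 > 0).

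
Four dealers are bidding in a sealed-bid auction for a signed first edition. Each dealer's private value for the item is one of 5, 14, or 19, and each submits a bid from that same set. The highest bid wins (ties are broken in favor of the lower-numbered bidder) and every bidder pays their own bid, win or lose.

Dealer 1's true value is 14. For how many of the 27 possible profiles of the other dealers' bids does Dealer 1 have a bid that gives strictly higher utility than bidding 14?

20

Others bid (5, 5, 5): truth gives 0; bid 5 gives 9 > 0. Violating.
Others bid (5, 5, 19): truth gives -14; bid 5 gives -5 > -14. Violating.
Others bid (5, 14, 19): truth gives -14; bid 5 gives -5 > -14. Violating.
Others bid (5, 19, 5): truth gives -14; bid 5 gives -5 > -14. Violating.
Others bid (5, 5, 14): truth gives 0; no alternative beats it.
Others bid (5, 14, 5): truth gives 0; no alternative beats it.
(Checking all 27 profiles: 20 have a profitable deviation, 7 do not.)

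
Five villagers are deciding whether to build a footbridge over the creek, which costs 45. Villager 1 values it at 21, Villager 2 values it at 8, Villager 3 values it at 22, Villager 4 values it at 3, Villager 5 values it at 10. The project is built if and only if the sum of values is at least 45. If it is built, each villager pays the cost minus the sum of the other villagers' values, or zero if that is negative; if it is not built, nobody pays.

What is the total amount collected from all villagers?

5

Total value 64 ≥ cost 45, so it is built.
Villager 1: others sum to 43; max(0, 45 - 43) = 2.
Villager 2: others sum to 56; max(0, 45 - 56) = 0.
Villager 3: others sum to 42; max(0, 45 - 42) = 3.
Villager 4: others sum to 61; max(0, 45 - 61) = 0.
Villager 5: others sum to 54; max(0, 45 - 54) = 0.
Total collected = 2 + 0 + 3 + 0 + 0 = 5.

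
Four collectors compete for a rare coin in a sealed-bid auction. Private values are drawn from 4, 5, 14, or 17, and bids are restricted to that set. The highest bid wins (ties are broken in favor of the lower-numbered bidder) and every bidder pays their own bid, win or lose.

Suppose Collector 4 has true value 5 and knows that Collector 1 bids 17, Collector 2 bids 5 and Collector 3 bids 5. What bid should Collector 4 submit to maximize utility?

4

Bid 4: loses but pays 4, utility -4.
Bid 5: loses but pays 5, utility -5.
Bid 14: loses but pays 14, utility -14.
Bid 17: loses but pays 17, utility -17.
The best choice is 4 with utility -4.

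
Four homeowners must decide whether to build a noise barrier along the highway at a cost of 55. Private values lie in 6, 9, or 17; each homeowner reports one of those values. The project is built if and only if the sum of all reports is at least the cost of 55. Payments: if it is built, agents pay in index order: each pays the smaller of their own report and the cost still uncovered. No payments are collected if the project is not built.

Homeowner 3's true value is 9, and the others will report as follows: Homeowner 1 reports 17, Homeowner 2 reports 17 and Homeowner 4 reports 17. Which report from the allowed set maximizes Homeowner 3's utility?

Report 6: project built, pays 6, utility 9 - 6 = 3.
Report 9: project built, pays 9, utility 9 - 9 = 0.
Report 17: project built, pays 17, utility 9 - 17 = -8.
The best choice is 6 with utility 3.

6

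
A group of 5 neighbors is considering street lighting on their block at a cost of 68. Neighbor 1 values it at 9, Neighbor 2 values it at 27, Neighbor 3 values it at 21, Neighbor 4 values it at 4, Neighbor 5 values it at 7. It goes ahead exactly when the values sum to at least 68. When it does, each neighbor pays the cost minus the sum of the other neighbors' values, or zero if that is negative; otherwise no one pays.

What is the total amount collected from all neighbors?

Total value 68 ≥ cost 68, so it is built.
Neighbor 1: others sum to 59; max(0, 68 - 59) = 9.
Neighbor 2: others sum to 41; max(0, 68 - 41) = 27.
Neighbor 3: others sum to 47; max(0, 68 - 47) = 21.
Neighbor 4: others sum to 64; max(0, 68 - 64) = 4.
Neighbor 5: others sum to 61; max(0, 68 - 61) = 7.
Total collected = 9 + 27 + 21 + 4 + 7 = 68.

68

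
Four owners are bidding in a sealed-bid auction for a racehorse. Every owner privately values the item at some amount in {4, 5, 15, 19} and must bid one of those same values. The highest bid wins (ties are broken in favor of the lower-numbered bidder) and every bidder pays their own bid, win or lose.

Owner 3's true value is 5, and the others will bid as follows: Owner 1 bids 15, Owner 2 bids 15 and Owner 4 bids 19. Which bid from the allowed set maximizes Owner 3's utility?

4

Bid 4: loses but pays 4, utility -4.
Bid 5: loses but pays 5, utility -5.
Bid 15: loses but pays 15, utility -15.
Bid 19: wins, pays 19, utility 5 - 19 = -14.
The best choice is 4 with utility -4.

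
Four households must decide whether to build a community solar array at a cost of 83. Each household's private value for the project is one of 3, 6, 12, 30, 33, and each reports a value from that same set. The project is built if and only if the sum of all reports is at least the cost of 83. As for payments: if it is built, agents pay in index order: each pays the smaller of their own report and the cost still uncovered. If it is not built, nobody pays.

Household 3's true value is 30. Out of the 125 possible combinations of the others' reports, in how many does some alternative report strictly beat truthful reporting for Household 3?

Others report (6, 33, 33): truth gives 0; report 12 gives 18 > 0. Violating.
Others report (12, 30, 30): truth gives 0; report 12 gives 18 > 0. Violating.
Others report (12, 30, 33): truth gives 0; report 12 gives 18 > 0. Violating.
Others report (12, 33, 30): truth gives 0; report 12 gives 18 > 0. Violating.
Others report (3, 3, 3): truth gives 0; no alternative beats it.
Others report (3, 3, 6): truth gives 0; no alternative beats it.
(Checking all 125 profiles: 23 have a profitable deviation, 102 do not.)

23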